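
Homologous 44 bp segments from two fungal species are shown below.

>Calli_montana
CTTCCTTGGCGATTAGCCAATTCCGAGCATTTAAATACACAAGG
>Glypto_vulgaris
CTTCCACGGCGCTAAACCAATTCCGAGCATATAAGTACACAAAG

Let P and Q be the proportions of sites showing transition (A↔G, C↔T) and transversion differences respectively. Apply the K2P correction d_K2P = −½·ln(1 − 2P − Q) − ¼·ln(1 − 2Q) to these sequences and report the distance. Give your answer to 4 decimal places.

0.2094

Mismatches occur at site 6 (T→A, transversion), site 7 (T→C, transition), site 12 (A→C, transversion), site 14 (T→A, transversion), site 16 (G→A, transition), site 31 (T→A, transversion), site 35 (A→G, transition), site 43 (G→A, transition).
Of the 8 differences, 4 transitions and 4 transversions over 44 sites: P = 4/44 = 0.090909, Q = 4/44 = 0.090909.
d = −0.5·ln(0.727273) − 0.25·ln(0.818182) = −0.5·(-0.318453) − 0.25·(-0.200670) = 0.2094.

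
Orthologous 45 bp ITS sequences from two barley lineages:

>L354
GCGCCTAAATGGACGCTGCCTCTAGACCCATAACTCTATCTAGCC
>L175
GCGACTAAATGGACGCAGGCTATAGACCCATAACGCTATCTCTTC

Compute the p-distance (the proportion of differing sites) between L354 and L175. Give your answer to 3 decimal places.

Differing sites — 4:C/A; 17:T/A; 19:C/G; 22:C/A; 35:T/G; 42:A/C; 43:G/T; 44:C/T.
There are 8 differences over 45 sites, so p = 8/45 = 0.178.

0.178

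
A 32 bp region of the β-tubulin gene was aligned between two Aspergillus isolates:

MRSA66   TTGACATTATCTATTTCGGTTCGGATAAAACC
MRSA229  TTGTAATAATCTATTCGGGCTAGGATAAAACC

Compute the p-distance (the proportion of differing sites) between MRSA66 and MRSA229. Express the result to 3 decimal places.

0.219

Differing sites — 4:A/T; 5:C/A; 8:T/A; 16:T/C; 17:C/G; 20:T/C; 22:C/A.
There are 7 differences over 32 sites, so p = 7/32 = 0.219.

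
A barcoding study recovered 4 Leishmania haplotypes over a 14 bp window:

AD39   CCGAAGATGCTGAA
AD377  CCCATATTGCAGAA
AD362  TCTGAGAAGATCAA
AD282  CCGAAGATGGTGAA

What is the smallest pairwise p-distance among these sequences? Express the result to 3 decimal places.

0.071

Pairwise Hamming distances:
  AD39 vs AD377: 5
  AD39 vs AD362: 6
  AD39 vs AD282: 1
  AD377 vs AD362: 10
  AD377 vs AD282: 6
  AD362 vs AD282: 6
The smallest is 1 mismatch, between AD39 and AD282; p = 1/14 = 0.071.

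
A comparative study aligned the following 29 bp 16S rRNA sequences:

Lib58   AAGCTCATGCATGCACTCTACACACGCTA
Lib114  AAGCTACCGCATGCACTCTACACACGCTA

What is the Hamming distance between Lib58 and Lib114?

3

The sequences differ at positions 6 (C/A), 7 (A/C), 8 (T/C).
That gives 3 mismatches out of 29 aligned sites, so the Hamming distance is 3.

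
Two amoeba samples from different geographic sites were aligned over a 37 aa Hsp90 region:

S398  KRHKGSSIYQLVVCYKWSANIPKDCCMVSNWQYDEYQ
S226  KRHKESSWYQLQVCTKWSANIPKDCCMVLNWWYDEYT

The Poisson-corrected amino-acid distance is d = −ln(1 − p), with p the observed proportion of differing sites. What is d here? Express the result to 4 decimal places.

The sequences differ at positions 5 (G/E), 8 (I/W), 12 (V/Q), 15 (Y/T), 29 (S/L), 32 (Q/W), 37 (Q/T).
p = 7/37 = 0.189189.
d = −ln(1 − 0.189189) = −ln(0.810811) = 0.2097.

0.2097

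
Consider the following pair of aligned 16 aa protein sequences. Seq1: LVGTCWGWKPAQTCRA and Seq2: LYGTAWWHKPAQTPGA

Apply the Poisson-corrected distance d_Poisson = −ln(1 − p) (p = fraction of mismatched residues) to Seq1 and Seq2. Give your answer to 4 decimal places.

Differing sites — 2:V/Y; 5:C/A; 7:G/W; 8:W/H; 14:C/P; 15:R/G.
p = 6/16 = 0.375000.
d = −ln(1 − 0.375000) = −ln(0.625000) = 0.4700.

0.4700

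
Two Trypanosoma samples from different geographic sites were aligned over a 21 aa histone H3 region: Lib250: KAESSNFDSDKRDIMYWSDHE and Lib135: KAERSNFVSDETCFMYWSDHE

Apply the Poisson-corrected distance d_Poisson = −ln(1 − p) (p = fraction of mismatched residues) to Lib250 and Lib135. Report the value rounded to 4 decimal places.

0.3365

Mismatches occur at site 4 (S→R), site 8 (D→V), site 11 (K→E), site 12 (R→T), site 13 (D→C), site 14 (I→F).
p = 6/21 = 0.285714.
d = −ln(1 − 0.285714) = −ln(0.714286) = 0.3365.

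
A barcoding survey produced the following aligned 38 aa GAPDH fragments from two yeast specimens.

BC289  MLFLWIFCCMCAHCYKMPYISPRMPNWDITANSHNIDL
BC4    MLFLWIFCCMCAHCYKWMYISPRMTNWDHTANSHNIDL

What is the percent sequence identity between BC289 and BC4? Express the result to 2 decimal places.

The sequences differ at positions 17 (M/W), 18 (P/M), 25 (P/T), 29 (I/H).
34 of the 38 sites match, so the percent identity is 34/38 × 100 = 89.47%.

89.47%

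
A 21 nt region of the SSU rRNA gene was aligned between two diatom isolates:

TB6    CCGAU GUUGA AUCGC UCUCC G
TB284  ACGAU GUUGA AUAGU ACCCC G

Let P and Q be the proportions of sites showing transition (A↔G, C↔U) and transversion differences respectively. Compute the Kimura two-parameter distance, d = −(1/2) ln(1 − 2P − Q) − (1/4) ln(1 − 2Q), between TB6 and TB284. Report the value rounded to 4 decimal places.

0.2869

The sequences differ at positions 1 (C/A, transversion), 13 (C/A, transversion), 15 (C/U, transition), 16 (U/A, transversion), 18 (U/C, transition).
Of the 5 differences, 2 transitions and 3 transversions over 21 sites: P = 2/21 = 0.095238, Q = 3/21 = 0.142857.
d = −0.5·ln(0.666667) − 0.25·ln(0.714286) = −0.5·(-0.405465) − 0.25·(-0.336472) = 0.2869.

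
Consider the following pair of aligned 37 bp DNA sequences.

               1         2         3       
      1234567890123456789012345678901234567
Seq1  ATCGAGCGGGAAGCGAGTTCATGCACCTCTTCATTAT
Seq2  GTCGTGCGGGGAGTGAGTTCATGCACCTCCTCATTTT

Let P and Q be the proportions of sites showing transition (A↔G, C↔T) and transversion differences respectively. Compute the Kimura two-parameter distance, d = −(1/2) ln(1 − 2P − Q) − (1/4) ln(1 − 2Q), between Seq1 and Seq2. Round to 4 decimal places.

0.1861

Differing sites — 1:A/G (Ti); 5:A/T (Tv); 11:A/G (Ti); 14:C/T (Ti); 30:T/C (Ti); 36:A/T (Tv).
Of the 6 differences, 4 transitions and 2 transversions over 37 sites: P = 4/37 = 0.108108, Q = 2/37 = 0.054054.
d = −0.5·ln(0.729730) − 0.25·ln(0.891892) = −0.5·(-0.315081) − 0.25·(-0.114410) = 0.1861.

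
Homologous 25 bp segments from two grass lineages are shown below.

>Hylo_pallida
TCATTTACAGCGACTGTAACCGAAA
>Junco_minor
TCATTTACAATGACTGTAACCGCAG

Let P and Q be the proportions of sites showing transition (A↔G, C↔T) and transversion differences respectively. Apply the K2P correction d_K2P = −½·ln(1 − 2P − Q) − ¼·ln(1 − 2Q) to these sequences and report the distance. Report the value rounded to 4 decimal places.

Differing sites — 10:G/A (Ti); 11:C/T (Ti); 23:A/C (Tv); 25:A/G (Ti).
Of the 4 differences, 3 transitions and 1 transversion over 25 sites: P = 3/25 = 0.120000, Q = 1/25 = 0.040000.
d = −0.5·ln(0.720000) − 0.25·ln(0.920000) = −0.5·(-0.328504) − 0.25·(-0.083382) = 0.1851.

0.1851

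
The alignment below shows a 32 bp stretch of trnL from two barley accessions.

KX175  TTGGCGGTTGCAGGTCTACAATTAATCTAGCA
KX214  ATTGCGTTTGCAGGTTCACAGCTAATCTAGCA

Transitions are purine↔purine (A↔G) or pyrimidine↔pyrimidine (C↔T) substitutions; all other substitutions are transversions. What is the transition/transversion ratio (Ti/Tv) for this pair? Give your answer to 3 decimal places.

Mismatches occur at site 1 (T↔A, transversion), site 3 (G↔T, transversion), site 7 (G↔T, transversion), site 16 (C↔T, transition), site 17 (T↔C, transition), site 21 (A↔G, transition), site 22 (T↔C, transition).
Of the 7 differences, 4 transitions and 3 transversions, so Ti/Tv = 4/3 = 1.333.

1.333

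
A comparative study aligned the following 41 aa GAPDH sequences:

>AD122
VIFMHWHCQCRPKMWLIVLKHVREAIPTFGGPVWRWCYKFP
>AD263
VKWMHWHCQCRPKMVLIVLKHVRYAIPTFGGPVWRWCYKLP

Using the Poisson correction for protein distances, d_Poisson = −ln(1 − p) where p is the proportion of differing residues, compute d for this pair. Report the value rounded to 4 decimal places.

Mismatches occur at site 2 (I↔K), site 3 (F↔W), site 15 (W↔V), site 24 (E↔Y), site 40 (F↔L).
p = 5/41 = 0.121951.
d = −ln(1 − 0.121951) = −ln(0.878049) = 0.1301.

0.1301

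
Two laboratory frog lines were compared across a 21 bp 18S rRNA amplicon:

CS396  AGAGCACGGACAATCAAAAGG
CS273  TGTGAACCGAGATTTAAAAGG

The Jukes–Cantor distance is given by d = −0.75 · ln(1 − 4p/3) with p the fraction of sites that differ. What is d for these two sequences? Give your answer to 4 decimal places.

Differing sites — 1:A/T; 3:A/T; 5:C/A; 8:G/C; 11:C/G; 13:A/T; 15:C/T.
p = 7/21 = 0.333333.
d = −0.75 · ln(1 − (4/3)·0.333333) = −0.75 · ln(0.555556) = −0.75 · (-0.587786) = 0.4408.

0.4408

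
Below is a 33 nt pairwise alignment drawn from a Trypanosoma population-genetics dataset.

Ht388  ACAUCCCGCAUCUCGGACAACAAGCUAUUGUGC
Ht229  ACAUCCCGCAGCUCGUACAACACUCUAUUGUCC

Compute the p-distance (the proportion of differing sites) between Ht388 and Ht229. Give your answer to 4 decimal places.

Mismatches occur at site 11 (U/G), site 16 (G/U), site 23 (A/C), site 24 (G/U), site 32 (G/C).
There are 5 differences over 33 sites, so p = 5/33 = 0.1515.

0.1515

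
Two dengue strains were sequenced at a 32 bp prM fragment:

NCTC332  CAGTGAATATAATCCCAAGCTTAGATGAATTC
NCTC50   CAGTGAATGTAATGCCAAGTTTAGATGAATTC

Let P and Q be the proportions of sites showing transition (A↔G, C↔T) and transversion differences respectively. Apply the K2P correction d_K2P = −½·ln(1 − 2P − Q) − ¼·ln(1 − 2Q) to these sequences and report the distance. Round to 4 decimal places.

0.1011

Differing sites — 9:A/G (Ti); 14:C/G (Tv); 20:C/T (Ti).
Of the 3 differences, 2 transitions and 1 transversion over 32 sites: P = 2/32 = 0.062500, Q = 1/32 = 0.031250.
d = −0.5·ln(0.843750) − 0.25·ln(0.937500) = −0.5·(-0.169899) − 0.25·(-0.064539) = 0.1011.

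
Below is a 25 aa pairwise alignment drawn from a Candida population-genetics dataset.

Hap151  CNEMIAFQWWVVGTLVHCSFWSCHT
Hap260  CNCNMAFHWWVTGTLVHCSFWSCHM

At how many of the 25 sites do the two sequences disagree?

6

Differing sites — 3:E/C; 4:M/N; 5:I/M; 8:Q/H; 12:V/T; 25:T/M.
That gives 6 mismatches out of 25 aligned sites, so the Hamming distance is 6.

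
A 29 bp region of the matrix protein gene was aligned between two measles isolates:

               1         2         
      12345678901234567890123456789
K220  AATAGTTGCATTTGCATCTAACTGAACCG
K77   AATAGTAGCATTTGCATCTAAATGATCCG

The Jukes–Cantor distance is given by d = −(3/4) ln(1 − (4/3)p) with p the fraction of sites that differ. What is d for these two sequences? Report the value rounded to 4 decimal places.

The sequences differ at positions 7 (T/A), 22 (C/A), 26 (A/T).
p = 3/29 = 0.103448.
d = −0.75 · ln(1 − (4/3)·0.103448) = −0.75 · ln(0.862069) = −0.75 · (-0.148420) = 0.1113.

0.1113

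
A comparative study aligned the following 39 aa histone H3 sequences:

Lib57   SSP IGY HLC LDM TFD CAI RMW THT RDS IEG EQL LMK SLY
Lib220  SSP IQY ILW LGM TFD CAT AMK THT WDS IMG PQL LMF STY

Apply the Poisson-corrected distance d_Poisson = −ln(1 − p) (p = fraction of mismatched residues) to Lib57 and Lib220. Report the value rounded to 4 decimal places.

The sequences differ at positions 5 (G/Q), 7 (H/I), 9 (C/W), 11 (D/G), 18 (I/T), 19 (R/A), 21 (W/K), 25 (R/W), 29 (E/M), 31 (E/P), 36 (K/F), 38 (L/T).
p = 12/39 = 0.307692.
d = −ln(1 − 0.307692) = −ln(0.692308) = 0.3677.

0.3677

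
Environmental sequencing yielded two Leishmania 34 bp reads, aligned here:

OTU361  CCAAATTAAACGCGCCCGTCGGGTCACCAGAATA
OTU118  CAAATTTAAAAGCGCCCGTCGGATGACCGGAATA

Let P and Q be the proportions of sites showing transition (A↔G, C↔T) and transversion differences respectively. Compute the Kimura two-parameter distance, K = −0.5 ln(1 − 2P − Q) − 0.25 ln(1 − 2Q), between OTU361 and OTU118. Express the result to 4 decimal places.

0.2012

The sequences differ at positions 2 (C/A, transversion), 5 (A/T, transversion), 11 (C/A, transversion), 23 (G/A, transition), 25 (C/G, transversion), 29 (A/G, transition).
Of the 6 differences, 2 transitions and 4 transversions over 34 sites: P = 2/34 = 0.058824, Q = 4/34 = 0.117647.
d = −0.5·ln(0.764705) − 0.25·ln(0.764706) = −0.5·(-0.268265) − 0.25·(-0.268264) = 0.2012.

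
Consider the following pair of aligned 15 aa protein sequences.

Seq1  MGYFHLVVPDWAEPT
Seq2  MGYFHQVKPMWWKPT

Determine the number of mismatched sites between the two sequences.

5

Differing sites — 6:L/Q; 8:V/K; 10:D/M; 12:A/W; 13:E/K.
That gives 5 mismatches out of 15 aligned sites, so the Hamming distance is 5.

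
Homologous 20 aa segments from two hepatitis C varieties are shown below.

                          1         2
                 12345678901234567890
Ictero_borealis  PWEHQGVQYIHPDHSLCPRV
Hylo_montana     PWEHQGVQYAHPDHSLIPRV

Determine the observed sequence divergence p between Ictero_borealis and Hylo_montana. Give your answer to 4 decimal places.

Differing sites — 10:I/A; 17:C/I.
There are 2 differences over 20 sites, so p = 2/20 = 0.1000.

0.1000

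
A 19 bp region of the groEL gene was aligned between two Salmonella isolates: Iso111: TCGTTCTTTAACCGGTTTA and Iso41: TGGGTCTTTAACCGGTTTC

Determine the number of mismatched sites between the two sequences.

Differing sites — 2:C/G; 4:T/G; 19:A/C.
That gives 3 mismatches out of 19 aligned sites, so the Hamming distance is 3.

3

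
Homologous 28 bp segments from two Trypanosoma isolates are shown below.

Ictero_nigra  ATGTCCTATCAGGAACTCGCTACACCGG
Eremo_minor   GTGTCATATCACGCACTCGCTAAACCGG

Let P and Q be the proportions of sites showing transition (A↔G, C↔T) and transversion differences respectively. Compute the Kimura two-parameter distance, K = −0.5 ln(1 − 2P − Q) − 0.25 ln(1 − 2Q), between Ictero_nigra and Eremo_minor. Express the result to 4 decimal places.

Differing sites — 1:A/G (Ti); 6:C/A (Tv); 12:G/C (Tv); 14:A/C (Tv); 23:C/A (Tv).
Of the 5 differences, 1 transition and 4 transversions over 28 sites: P = 1/28 = 0.035714, Q = 4/28 = 0.142857.
d = −0.5·ln(0.785715) − 0.25·ln(0.714286) = −0.5·(-0.241161) − 0.25·(-0.336472) = 0.2047.

0.2047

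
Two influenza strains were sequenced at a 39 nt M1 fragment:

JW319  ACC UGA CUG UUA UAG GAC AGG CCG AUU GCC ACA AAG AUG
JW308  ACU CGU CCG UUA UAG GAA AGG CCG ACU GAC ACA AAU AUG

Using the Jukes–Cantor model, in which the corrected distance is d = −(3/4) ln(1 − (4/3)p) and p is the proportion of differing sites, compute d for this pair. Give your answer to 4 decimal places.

0.2396

The sequences differ at positions 3 (C/U), 4 (U/C), 6 (A/U), 8 (U/C), 18 (C/A), 26 (U/C), 29 (C/A), 36 (G/U).
p = 8/39 = 0.205128.
d = −0.75 · ln(1 − (4/3)·0.205128) = −0.75 · ln(0.726496) = −0.75 · (-0.319522) = 0.2396.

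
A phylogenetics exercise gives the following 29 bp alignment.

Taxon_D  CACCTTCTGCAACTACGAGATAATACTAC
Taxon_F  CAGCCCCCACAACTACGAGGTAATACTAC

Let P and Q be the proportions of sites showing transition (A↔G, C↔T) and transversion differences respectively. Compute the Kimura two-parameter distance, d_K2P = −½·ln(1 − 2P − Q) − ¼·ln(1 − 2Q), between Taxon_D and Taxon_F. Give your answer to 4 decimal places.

The sequences differ at positions 3 (C/G, transversion), 5 (T/C, transition), 6 (T/C, transition), 8 (T/C, transition), 9 (G/A, transition), 20 (A/G, transition).
Of the 6 differences, 5 transitions and 1 transversion over 29 sites: P = 5/29 = 0.172414, Q = 1/29 = 0.034483.
d = −0.5·ln(0.620689) − 0.25·ln(0.931034) = −0.5·(-0.476925) − 0.25·(-0.071459) = 0.2563.

0.2563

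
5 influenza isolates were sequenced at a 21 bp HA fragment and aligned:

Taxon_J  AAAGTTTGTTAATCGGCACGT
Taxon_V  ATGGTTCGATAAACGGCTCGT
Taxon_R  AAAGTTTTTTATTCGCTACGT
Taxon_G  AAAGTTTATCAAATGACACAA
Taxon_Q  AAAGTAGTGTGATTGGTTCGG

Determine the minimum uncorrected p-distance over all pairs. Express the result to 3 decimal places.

0.190

Pairwise Hamming distances:
  Taxon_J vs Taxon_V: 6
  Taxon_J vs Taxon_R: 4
  Taxon_J vs Taxon_G: 7
  Taxon_J vs Taxon_Q: 9
  Taxon_V vs Taxon_R: 10
  Taxon_V vs Taxon_G: 11
  Taxon_V vs Taxon_Q: 11
  Taxon_R vs Taxon_G: 9
  Taxon_R vs Taxon_Q: 9
  Taxon_G vs Taxon_Q: 12
The smallest is 4 mismatches, between Taxon_J and Taxon_R; p = 4/21 = 0.190.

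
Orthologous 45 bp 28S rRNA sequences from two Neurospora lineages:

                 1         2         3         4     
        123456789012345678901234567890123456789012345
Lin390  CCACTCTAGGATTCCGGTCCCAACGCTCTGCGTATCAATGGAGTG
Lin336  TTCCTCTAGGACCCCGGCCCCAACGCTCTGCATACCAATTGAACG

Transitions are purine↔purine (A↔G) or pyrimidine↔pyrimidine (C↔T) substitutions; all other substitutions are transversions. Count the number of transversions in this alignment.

Mismatches occur at site 1 (C→T, transition), site 2 (C→T, transition), site 3 (A→C, transversion), site 12 (T→C, transition), site 13 (T→C, transition), site 18 (T→C, transition), site 32 (G→A, transition), site 35 (T→C, transition), site 40 (G→T, transversion), site 43 (G→A, transition), site 44 (T→C, transition).
Of the 11 differences, 9 transitions and 2 transversions, so the answer is 2.

2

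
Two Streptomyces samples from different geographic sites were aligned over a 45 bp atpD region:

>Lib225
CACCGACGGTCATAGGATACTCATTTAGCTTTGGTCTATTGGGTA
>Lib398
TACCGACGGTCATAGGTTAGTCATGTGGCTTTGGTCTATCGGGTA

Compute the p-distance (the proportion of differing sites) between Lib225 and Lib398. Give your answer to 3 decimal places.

0.133

The sequences differ at positions 1 (C/T), 17 (A/T), 20 (C/G), 25 (T/G), 27 (A/G), 40 (T/C).
There are 6 differences over 45 sites, so p = 6/45 = 0.133.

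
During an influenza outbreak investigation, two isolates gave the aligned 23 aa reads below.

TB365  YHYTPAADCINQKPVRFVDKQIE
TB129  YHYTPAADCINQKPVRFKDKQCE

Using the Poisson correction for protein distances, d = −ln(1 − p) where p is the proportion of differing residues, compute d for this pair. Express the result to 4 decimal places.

The sequences differ at positions 18 (V/K), 22 (I/C).
p = 2/23 = 0.086957.
d = −ln(1 − 0.086957) = −ln(0.913043) = 0.0910.

0.0910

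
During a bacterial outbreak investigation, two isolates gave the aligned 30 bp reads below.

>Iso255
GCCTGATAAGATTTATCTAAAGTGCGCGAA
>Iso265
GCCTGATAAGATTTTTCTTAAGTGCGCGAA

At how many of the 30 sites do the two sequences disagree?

The sequences differ at positions 15 (A/T), 19 (A/T).
That gives 2 mismatches out of 30 aligned sites, so the Hamming distance is 2.

2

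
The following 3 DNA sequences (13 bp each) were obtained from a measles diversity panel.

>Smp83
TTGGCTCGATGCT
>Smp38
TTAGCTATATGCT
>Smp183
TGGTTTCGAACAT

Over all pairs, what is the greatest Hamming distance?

Pairwise Hamming distances:
  Smp83 vs Smp38: 3
  Smp83 vs Smp183: 6
  Smp38 vs Smp183: 9
The largest is 9, between Smp38 and Smp183.

9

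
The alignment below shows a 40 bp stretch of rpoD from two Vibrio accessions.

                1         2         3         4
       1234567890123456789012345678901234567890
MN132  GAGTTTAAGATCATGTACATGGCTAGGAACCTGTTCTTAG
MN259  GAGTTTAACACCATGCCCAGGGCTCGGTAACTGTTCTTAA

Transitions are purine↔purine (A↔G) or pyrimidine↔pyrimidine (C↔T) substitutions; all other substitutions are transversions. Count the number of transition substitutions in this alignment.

Differing sites — 9:G/C (Tv); 11:T/C (Ti); 16:T/C (Ti); 17:A/C (Tv); 20:T/G (Tv); 25:A/C (Tv); 28:A/T (Tv); 30:C/A (Tv); 40:G/A (Ti).
Of the 9 differences, 3 transitions and 6 transversions, so the answer is 3.

3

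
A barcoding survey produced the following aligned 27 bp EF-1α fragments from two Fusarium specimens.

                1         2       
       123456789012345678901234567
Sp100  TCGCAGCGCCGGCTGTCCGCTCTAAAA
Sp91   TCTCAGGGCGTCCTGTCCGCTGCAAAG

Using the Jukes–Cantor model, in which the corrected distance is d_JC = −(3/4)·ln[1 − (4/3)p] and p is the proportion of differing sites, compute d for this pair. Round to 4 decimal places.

0.3770

Differing sites — 3:G/T; 7:C/G; 10:C/G; 11:G/T; 12:G/C; 22:C/G; 23:T/C; 27:A/G.
p = 8/27 = 0.296296.
d = −0.75 · ln(1 − (4/3)·0.296296) = −0.75 · ln(0.604939) = −0.75 · (-0.502628) = 0.3770.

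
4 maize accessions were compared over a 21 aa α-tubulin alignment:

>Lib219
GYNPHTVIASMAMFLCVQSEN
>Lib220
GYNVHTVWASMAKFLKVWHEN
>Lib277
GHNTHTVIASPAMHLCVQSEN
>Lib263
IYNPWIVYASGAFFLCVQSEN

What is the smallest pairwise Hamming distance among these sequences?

Pairwise Hamming distances:
  Lib219 vs Lib220: 6
  Lib219 vs Lib277: 4
  Lib219 vs Lib263: 6
  Lib220 vs Lib277: 9
  Lib220 vs Lib263: 10
  Lib277 vs Lib263: 9
The smallest is 4, between Lib219 and Lib277.

4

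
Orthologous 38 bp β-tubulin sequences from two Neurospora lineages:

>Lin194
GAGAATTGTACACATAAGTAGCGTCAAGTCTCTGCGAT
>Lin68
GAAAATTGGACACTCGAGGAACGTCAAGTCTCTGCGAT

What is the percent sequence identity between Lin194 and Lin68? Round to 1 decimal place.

Mismatches occur at site 3 (G/A), site 9 (T/G), site 14 (A/T), site 15 (T/C), site 16 (A/G), site 19 (T/G), site 21 (G/A).
31 of the 38 sites match, so the percent identity is 31/38 × 100 = 81.6%.

81.6%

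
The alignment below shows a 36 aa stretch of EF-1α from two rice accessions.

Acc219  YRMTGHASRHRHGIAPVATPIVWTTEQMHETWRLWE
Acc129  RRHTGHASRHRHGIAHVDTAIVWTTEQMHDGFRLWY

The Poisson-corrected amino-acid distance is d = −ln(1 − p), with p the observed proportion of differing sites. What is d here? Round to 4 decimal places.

The sequences differ at positions 1 (Y/R), 3 (M/H), 16 (P/H), 18 (A/D), 20 (P/A), 30 (E/D), 31 (T/G), 32 (W/F), 36 (E/Y).
p = 9/36 = 0.250000.
d = −ln(1 − 0.250000) = −ln(0.750000) = 0.2877.

0.2877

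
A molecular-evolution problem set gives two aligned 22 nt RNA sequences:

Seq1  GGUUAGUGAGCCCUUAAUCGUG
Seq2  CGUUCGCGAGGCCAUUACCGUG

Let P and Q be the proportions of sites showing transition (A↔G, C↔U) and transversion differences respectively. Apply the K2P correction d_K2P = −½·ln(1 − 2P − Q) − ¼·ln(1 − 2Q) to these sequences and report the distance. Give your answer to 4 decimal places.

The sequences differ at positions 1 (G/C, transversion), 5 (A/C, transversion), 7 (U/C, transition), 11 (C/G, transversion), 14 (U/A, transversion), 16 (A/U, transversion), 18 (U/C, transition).
Of the 7 differences, 2 transitions and 5 transversions over 22 sites: P = 2/22 = 0.090909, Q = 5/22 = 0.227273.
d = −0.5·ln(0.590909) − 0.25·ln(0.545454) = −0.5·(-0.526093) − 0.25·(-0.606137) = 0.4146.

0.4146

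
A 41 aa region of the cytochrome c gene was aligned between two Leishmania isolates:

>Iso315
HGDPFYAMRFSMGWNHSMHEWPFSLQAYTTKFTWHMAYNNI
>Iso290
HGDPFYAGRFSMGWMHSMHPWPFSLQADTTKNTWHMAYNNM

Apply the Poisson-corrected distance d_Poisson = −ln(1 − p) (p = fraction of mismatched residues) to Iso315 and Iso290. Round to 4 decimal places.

0.1582

Differing sites — 8:M/G; 15:N/M; 20:E/P; 28:Y/D; 32:F/N; 41:I/M.
p = 6/41 = 0.146341.
d = −ln(1 − 0.146341) = −ln(0.853659) = 0.1582.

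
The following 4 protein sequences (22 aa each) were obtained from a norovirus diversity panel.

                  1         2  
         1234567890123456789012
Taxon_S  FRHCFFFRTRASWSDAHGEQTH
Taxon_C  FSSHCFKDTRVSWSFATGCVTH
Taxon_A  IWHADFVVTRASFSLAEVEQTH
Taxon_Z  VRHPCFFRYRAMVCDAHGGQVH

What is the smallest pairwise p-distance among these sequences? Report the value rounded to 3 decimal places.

0.409

Pairwise Hamming distances:
  Taxon_S vs Taxon_C: 11
  Taxon_S vs Taxon_A: 10
  Taxon_S vs Taxon_Z: 9
  Taxon_C vs Taxon_A: 14
  Taxon_C vs Taxon_Z: 16
  Taxon_A vs Taxon_Z: 15
The smallest is 9 mismatches, between Taxon_S and Taxon_Z; p = 9/22 = 0.409.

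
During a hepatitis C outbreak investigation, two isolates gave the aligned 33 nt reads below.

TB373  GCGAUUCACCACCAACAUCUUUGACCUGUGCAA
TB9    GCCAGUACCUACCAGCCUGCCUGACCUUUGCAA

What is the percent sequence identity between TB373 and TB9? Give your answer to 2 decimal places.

Differing sites — 3:G/C; 5:U/G; 7:C/A; 8:A/C; 10:C/U; 15:A/G; 17:A/C; 19:C/G; 20:U/C; 21:U/C; 28:G/U.
22 of the 33 sites match, so the percent identity is 22/33 × 100 = 66.67%.

66.67%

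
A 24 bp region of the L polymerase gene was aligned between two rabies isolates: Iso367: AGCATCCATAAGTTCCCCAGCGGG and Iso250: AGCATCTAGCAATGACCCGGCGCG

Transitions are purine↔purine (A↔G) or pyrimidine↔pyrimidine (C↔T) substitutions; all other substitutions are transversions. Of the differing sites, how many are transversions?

5

The sequences differ at positions 7 (C/T, transition), 9 (T/G, transversion), 10 (A/C, transversion), 12 (G/A, transition), 14 (T/G, transversion), 15 (C/A, transversion), 19 (A/G, transition), 23 (G/C, transversion).
Of the 8 differences, 3 transitions and 5 transversions, so the answer is 5.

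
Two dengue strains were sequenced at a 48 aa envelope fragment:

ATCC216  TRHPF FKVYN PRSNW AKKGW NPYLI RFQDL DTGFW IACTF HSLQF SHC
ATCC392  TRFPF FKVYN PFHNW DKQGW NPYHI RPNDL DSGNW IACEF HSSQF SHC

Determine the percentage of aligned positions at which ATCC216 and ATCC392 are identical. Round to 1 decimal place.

75.0%

Differing sites — 3:H/F; 12:R/F; 13:S/H; 16:A/D; 18:K/Q; 24:L/H; 27:F/P; 28:Q/N; 32:T/S; 34:F/N; 39:T/E; 43:L/S.
36 of the 48 sites match, so the percent identity is 36/48 × 100 = 75.0%.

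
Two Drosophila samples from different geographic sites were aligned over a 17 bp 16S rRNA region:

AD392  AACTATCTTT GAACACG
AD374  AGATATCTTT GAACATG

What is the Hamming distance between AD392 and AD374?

Differing sites — 2:A/G; 3:C/A; 16:C/T.
That gives 3 mismatches out of 17 aligned sites, so the Hamming distance is 3.

3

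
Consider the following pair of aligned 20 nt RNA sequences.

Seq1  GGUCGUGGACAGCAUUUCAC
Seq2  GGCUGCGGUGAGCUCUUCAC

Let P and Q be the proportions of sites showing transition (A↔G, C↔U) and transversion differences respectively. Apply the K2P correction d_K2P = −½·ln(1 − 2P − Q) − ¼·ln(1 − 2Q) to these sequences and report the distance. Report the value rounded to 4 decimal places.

Differing sites — 3:U/C (Ti); 4:C/U (Ti); 6:U/C (Ti); 9:A/U (Tv); 10:C/G (Tv); 14:A/U (Tv); 15:U/C (Ti).
Of the 7 differences, 4 transitions and 3 transversions over 20 sites: P = 4/20 = 0.200000, Q = 3/20 = 0.150000.
d = −0.5·ln(0.450000) − 0.25·ln(0.700000) = −0.5·(-0.798508) − 0.25·(-0.356675) = 0.4884.

0.4884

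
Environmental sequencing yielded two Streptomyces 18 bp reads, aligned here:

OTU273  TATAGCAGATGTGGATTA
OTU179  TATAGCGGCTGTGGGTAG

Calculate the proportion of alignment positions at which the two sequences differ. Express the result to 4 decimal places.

Differing sites — 7:A/G; 9:A/C; 15:A/G; 17:T/A; 18:A/G.
There are 5 differences over 18 sites, so p = 5/18 = 0.2778.

0.2778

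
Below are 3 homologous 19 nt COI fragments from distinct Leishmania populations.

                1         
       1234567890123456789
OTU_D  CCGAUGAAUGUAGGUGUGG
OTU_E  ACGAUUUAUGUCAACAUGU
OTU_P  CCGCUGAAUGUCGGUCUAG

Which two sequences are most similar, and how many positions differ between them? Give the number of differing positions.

4

Pairwise Hamming distances:
  OTU_D vs OTU_E: 9
  OTU_D vs OTU_P: 4
  OTU_E vs OTU_P: 10
The smallest is 4, between OTU_D and OTU_P.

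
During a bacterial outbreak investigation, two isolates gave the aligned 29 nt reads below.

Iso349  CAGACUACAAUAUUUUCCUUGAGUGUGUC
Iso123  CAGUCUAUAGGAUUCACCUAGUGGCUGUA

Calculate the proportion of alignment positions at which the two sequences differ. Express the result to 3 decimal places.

Differing sites — 4:A/U; 8:C/U; 10:A/G; 11:U/G; 15:U/C; 16:U/A; 20:U/A; 22:A/U; 24:U/G; 25:G/C; 29:C/A.
There are 11 differences over 29 sites, so p = 11/29 = 0.379.

0.379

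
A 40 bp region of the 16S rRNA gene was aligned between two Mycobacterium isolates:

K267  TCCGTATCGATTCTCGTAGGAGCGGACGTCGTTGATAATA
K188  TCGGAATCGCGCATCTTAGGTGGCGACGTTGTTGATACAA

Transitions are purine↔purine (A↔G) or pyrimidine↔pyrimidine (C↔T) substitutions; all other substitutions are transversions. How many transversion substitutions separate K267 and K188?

11

Differing sites — 3:C/G (Tv); 5:T/A (Tv); 10:A/C (Tv); 11:T/G (Tv); 12:T/C (Ti); 13:C/A (Tv); 16:G/T (Tv); 21:A/T (Tv); 23:C/G (Tv); 24:G/C (Tv); 30:C/T (Ti); 38:A/C (Tv); 39:T/A (Tv).
Of the 13 differences, 2 transitions and 11 transversions, so the answer is 11.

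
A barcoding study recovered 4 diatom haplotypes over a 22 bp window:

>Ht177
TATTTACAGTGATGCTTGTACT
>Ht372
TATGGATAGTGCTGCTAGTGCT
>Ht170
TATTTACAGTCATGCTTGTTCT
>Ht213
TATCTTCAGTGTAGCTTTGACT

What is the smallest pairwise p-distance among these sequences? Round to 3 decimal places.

Pairwise Hamming distances:
  Ht177 vs Ht372: 6
  Ht177 vs Ht170: 2
  Ht177 vs Ht213: 6
  Ht372 vs Ht170: 7
  Ht372 vs Ht213: 10
  Ht170 vs Ht213: 8
The smallest is 2 mismatches, between Ht177 and Ht170; p = 2/22 = 0.091.

0.091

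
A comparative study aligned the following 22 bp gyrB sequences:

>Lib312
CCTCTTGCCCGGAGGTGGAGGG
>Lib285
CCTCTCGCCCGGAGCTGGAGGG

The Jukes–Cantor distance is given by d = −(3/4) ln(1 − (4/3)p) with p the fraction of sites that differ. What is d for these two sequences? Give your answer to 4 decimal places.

Differing sites — 6:T/C; 15:G/C.
p = 2/22 = 0.090909.
d = −0.75 · ln(1 − (4/3)·0.090909) = −0.75 · ln(0.878788) = −0.75 · (-0.129212) = 0.0969.

0.0969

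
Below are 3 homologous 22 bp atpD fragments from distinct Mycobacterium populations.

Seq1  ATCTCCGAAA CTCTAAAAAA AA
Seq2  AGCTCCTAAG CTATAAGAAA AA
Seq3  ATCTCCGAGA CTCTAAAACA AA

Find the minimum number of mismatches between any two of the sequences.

Pairwise Hamming distances:
  Seq1 vs Seq2: 5
  Seq1 vs Seq3: 2
  Seq2 vs Seq3: 7
The smallest is 2, between Seq1 and Seq3.

2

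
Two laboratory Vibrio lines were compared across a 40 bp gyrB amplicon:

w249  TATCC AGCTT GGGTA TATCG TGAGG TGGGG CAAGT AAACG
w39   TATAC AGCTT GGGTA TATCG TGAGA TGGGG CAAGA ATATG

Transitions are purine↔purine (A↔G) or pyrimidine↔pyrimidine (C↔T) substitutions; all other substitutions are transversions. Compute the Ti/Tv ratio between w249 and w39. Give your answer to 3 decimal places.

Differing sites — 4:C/A (Tv); 25:G/A (Ti); 35:T/A (Tv); 37:A/T (Tv); 39:C/T (Ti).
Of the 5 differences, 2 transitions and 3 transversions, so Ti/Tv = 2/3 = 0.667.

0.667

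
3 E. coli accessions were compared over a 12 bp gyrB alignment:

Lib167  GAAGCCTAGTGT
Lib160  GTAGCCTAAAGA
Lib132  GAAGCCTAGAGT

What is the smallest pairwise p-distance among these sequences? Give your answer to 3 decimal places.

Pairwise Hamming distances:
  Lib167 vs Lib160: 4
  Lib167 vs Lib132: 1
  Lib160 vs Lib132: 3
The smallest is 1 mismatch, between Lib167 and Lib132; p = 1/12 = 0.083.

0.083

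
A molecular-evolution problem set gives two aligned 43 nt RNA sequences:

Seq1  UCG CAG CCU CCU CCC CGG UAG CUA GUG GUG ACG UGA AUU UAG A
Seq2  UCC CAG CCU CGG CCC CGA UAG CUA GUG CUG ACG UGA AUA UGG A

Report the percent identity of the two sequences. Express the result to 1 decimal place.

The sequences differ at positions 3 (G/C), 11 (C/G), 12 (U/G), 18 (G/A), 28 (G/C), 39 (U/A), 41 (A/G).
36 of the 43 sites match, so the percent identity is 36/43 × 100 = 83.7%.

83.7%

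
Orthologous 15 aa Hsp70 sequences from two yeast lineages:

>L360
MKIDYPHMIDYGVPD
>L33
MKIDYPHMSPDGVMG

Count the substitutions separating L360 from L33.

The sequences differ at positions 9 (I/S), 10 (D/P), 11 (Y/D), 14 (P/M), 15 (D/G).
That gives 5 mismatches out of 15 aligned sites, so the Hamming distance is 5.

5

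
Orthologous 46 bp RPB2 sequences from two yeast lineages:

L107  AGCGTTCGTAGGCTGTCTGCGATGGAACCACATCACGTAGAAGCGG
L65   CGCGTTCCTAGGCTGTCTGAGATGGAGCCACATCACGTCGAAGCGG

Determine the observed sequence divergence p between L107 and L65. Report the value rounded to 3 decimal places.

0.109

The sequences differ at positions 1 (A/C), 8 (G/C), 20 (C/A), 27 (A/G), 39 (A/C).
There are 5 differences over 46 sites, so p = 5/46 = 0.109.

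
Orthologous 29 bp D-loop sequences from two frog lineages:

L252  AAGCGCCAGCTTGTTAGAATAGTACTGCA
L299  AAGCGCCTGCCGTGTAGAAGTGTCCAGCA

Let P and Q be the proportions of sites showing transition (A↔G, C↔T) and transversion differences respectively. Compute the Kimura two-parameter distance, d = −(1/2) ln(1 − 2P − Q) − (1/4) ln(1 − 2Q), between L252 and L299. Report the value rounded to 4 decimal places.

0.4120

Mismatches occur at site 8 (A/T, transversion), site 11 (T/C, transition), site 12 (T/G, transversion), site 13 (G/T, transversion), site 14 (T/G, transversion), site 20 (T/G, transversion), site 21 (A/T, transversion), site 24 (A/C, transversion), site 26 (T/A, transversion).
Of the 9 differences, 1 transition and 8 transversions over 29 sites: P = 1/29 = 0.034483, Q = 8/29 = 0.275862.
d = −0.5·ln(0.655172) − 0.25·ln(0.448276) = −0.5·(-0.422857) − 0.25·(-0.802346) = 0.4120.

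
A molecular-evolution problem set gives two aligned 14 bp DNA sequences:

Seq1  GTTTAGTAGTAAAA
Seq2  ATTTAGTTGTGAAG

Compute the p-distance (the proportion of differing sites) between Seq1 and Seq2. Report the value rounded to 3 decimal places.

0.286

Differing sites — 1:G/A; 8:A/T; 11:A/G; 14:A/G.
There are 4 differences over 14 sites, so p = 4/14 = 0.286.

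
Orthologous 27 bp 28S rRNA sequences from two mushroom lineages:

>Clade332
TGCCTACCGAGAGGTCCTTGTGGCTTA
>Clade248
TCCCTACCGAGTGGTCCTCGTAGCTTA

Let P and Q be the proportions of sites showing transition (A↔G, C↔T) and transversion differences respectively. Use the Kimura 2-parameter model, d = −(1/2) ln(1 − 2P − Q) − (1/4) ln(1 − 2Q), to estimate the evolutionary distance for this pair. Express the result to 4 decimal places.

0.1657

Differing sites — 2:G/C (Tv); 12:A/T (Tv); 19:T/C (Ti); 22:G/A (Ti).
Of the 4 differences, 2 transitions and 2 transversions over 27 sites: P = 2/27 = 0.074074, Q = 2/27 = 0.074074.
d = −0.5·ln(0.777778) − 0.25·ln(0.851852) = −0.5·(-0.251314) − 0.25·(-0.160342) = 0.1657.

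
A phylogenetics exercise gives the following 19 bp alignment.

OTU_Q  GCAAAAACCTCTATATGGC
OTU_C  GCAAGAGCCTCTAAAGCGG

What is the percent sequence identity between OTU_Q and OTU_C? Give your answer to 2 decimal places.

68.42%

The sequences differ at positions 5 (A/G), 7 (A/G), 14 (T/A), 16 (T/G), 17 (G/C), 19 (C/G).
13 of the 19 sites match, so the percent identity is 13/19 × 100 = 68.42%.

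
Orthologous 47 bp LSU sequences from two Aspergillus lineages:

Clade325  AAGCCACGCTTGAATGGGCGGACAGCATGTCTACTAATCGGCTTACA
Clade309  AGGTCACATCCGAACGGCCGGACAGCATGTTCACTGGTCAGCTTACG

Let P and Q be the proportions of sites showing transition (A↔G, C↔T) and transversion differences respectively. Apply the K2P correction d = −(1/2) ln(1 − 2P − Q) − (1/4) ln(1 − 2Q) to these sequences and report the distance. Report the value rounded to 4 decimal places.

The sequences differ at positions 2 (A/G, transition), 4 (C/T, transition), 8 (G/A, transition), 9 (C/T, transition), 10 (T/C, transition), 11 (T/C, transition), 15 (T/C, transition), 18 (G/C, transversion), 31 (C/T, transition), 32 (T/C, transition), 36 (A/G, transition), 37 (A/G, transition), 40 (G/A, transition), 47 (A/G, transition).
Of the 14 differences, 13 transitions and 1 transversion over 47 sites: P = 13/47 = 0.276596, Q = 1/47 = 0.021277.
d = −0.5·ln(0.425531) − 0.25·ln(0.957446) = −0.5·(-0.854417) − 0.25·(-0.043486) = 0.4381.

0.4381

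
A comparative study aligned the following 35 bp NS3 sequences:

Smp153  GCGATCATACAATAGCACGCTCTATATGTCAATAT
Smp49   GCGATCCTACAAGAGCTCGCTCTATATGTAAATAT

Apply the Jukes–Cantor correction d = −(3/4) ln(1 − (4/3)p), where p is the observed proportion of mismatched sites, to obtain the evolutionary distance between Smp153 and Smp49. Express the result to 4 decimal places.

0.1240

Mismatches occur at site 7 (A↔C), site 13 (T↔G), site 17 (A↔T), site 30 (C↔A).
p = 4/35 = 0.114286.
d = −0.75 · ln(1 − (4/3)·0.114286) = −0.75 · ln(0.847619) = −0.75 · (-0.165324) = 0.1240.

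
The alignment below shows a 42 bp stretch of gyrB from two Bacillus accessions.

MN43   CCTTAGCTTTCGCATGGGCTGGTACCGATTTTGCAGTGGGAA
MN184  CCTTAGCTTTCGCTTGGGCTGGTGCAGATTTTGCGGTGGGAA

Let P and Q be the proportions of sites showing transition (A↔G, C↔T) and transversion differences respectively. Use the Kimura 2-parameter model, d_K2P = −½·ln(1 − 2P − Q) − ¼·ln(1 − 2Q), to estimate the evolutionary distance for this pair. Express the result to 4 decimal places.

0.1021

The sequences differ at positions 14 (A/T, transversion), 24 (A/G, transition), 26 (C/A, transversion), 35 (A/G, transition).
Of the 4 differences, 2 transitions and 2 transversions over 42 sites: P = 2/42 = 0.047619, Q = 2/42 = 0.047619.
d = −0.5·ln(0.857143) − 0.25·ln(0.904762) = −0.5·(-0.154151) − 0.25·(-0.100083) = 0.1021.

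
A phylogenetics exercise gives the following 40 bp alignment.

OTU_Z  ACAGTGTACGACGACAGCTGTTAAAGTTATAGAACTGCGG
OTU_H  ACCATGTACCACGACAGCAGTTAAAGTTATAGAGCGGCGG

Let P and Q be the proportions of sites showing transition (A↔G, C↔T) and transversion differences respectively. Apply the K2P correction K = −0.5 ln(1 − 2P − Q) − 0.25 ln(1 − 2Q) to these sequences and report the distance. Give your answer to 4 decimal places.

0.1674

Differing sites — 3:A/C (Tv); 4:G/A (Ti); 10:G/C (Tv); 19:T/A (Tv); 34:A/G (Ti); 36:T/G (Tv).
Of the 6 differences, 2 transitions and 4 transversions over 40 sites: P = 2/40 = 0.050000, Q = 4/40 = 0.100000.
d = −0.5·ln(0.800000) − 0.25·ln(0.800000) = −0.5·(-0.223144) − 0.25·(-0.223144) = 0.1674.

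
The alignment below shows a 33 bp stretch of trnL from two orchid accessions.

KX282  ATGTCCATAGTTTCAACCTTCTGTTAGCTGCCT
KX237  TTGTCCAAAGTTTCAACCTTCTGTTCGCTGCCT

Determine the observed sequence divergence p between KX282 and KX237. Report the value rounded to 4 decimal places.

Mismatches occur at site 1 (A/T), site 8 (T/A), site 26 (A/C).
There are 3 differences over 33 sites, so p = 3/33 = 0.0909.

0.0909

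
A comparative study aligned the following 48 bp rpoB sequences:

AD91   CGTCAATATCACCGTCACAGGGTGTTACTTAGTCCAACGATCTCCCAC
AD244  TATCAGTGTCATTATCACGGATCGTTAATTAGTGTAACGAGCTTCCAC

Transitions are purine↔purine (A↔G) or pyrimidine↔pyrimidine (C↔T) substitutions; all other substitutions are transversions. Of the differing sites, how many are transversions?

4

The sequences differ at positions 1 (C/T, transition), 2 (G/A, transition), 6 (A/G, transition), 8 (A/G, transition), 12 (C/T, transition), 13 (C/T, transition), 14 (G/A, transition), 19 (A/G, transition), 21 (G/A, transition), 22 (G/T, transversion), 23 (T/C, transition), 28 (C/A, transversion), 34 (C/G, transversion), 35 (C/T, transition), 41 (T/G, transversion), 44 (C/T, transition).
Of the 16 differences, 12 transitions and 4 transversions, so the answer is 4.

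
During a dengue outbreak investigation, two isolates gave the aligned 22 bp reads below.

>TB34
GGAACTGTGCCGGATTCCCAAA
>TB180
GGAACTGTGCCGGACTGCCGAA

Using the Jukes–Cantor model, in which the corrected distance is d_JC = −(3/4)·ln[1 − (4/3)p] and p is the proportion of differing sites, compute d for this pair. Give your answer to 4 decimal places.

0.1505

Differing sites — 15:T/C; 17:C/G; 20:A/G.
p = 3/22 = 0.136364.
d = −0.75 · ln(1 − (4/3)·0.136364) = −0.75 · ln(0.818181) = −0.75 · (-0.200672) = 0.1505.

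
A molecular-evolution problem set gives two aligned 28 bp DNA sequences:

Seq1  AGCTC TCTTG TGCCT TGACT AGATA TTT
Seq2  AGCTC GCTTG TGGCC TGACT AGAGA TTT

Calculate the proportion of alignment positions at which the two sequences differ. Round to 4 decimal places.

0.1429

The sequences differ at positions 6 (T/G), 13 (C/G), 15 (T/C), 24 (T/G).
There are 4 differences over 28 sites, so p = 4/28 = 0.1429.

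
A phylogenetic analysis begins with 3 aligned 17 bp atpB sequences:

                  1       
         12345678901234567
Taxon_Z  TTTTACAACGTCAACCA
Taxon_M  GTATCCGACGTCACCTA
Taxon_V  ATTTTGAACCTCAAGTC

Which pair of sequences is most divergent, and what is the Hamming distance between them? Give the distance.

9

Pairwise Hamming distances:
  Taxon_Z vs Taxon_M: 6
  Taxon_Z vs Taxon_V: 7
  Taxon_M vs Taxon_V: 9
The largest is 9, between Taxon_M and Taxon_V.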